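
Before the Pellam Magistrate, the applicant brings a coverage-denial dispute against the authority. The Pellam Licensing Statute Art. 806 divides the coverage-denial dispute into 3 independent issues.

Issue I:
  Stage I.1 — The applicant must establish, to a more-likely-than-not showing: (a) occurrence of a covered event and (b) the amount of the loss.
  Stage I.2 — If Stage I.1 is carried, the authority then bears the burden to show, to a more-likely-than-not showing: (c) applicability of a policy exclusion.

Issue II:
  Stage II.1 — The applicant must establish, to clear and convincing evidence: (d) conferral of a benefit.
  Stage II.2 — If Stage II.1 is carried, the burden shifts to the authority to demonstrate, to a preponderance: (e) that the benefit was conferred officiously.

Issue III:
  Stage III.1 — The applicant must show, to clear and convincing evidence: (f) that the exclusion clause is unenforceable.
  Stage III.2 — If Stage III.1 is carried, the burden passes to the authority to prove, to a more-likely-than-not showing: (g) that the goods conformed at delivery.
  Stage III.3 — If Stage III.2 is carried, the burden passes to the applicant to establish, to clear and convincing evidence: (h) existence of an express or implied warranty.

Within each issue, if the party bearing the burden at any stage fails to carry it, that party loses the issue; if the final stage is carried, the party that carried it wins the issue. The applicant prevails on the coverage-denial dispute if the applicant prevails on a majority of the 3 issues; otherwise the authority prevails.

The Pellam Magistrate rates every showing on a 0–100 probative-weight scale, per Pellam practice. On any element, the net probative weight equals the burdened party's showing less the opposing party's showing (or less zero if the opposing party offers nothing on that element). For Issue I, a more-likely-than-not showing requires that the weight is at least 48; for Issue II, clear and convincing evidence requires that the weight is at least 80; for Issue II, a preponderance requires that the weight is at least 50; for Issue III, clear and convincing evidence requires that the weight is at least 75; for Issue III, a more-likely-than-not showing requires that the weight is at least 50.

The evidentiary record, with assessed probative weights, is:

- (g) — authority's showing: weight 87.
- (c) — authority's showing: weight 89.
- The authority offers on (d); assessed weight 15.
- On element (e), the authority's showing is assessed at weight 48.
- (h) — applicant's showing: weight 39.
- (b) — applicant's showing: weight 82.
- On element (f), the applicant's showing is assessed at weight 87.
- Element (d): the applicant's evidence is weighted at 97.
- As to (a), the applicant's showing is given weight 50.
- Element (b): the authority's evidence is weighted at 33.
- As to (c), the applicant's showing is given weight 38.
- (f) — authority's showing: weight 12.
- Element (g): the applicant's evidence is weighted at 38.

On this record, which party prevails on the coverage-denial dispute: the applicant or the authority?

— Issue I —
Stage I.1 (applicant, a more-likely-than-not showing, weight is at least 48): (a) 50 ≥ 48 — meets; (b) net 82−33=49 ≥ 48 — meets.
  Stage I.1 is satisfied; the onus moves to the authority.
Stage I.2 (authority, a more-likely-than-not showing, weight is at least 48): (c) net 89−38=51 ≥ 48 — meets.
  Stage I.2 carried; the final stage is satisfied.
All stages carried — the authority prevails on this issue.
— Issue II —
Stage II.1 (applicant, clear and convincing evidence, weight is at least 80): (d) net 97−15=82 ≥ 80 — meets.
  Stage II.1 carried; the burden shifts to the authority.
Stage II.2 (authority, a preponderance, weight is at least 50): (e) 48 < 50 — fails.
  Stage II.2 not carried; the authority fails its burden.
So the applicant prevails on this issue.
— Issue III —
At Stage III.1 the applicant must meet clear and convincing evidence (weight is at least 75): on (f) the weight is 87 less the opposing 12 gives net 75, which does reach 75, so (f) meets the standard.
  Stage III.1 is satisfied; the onus moves to the authority.
At Stage III.2 the authority must meet a more-likely-than-not showing (weight is at least 50): on (g) the weight is 87 less the opposing 38 gives net 49, < 50, so (g) does not meet the standard.
  Not every element is met, so the authority fails to carry Stage III.2.
The analysis ends at Stage III.2; the applicant prevails on this issue.
Per-issue: Issue I → authority; Issue II → applicant; Issue III → applicant. The applicant must prevail on a majority of issues; overall, the applicant prevails.

applicant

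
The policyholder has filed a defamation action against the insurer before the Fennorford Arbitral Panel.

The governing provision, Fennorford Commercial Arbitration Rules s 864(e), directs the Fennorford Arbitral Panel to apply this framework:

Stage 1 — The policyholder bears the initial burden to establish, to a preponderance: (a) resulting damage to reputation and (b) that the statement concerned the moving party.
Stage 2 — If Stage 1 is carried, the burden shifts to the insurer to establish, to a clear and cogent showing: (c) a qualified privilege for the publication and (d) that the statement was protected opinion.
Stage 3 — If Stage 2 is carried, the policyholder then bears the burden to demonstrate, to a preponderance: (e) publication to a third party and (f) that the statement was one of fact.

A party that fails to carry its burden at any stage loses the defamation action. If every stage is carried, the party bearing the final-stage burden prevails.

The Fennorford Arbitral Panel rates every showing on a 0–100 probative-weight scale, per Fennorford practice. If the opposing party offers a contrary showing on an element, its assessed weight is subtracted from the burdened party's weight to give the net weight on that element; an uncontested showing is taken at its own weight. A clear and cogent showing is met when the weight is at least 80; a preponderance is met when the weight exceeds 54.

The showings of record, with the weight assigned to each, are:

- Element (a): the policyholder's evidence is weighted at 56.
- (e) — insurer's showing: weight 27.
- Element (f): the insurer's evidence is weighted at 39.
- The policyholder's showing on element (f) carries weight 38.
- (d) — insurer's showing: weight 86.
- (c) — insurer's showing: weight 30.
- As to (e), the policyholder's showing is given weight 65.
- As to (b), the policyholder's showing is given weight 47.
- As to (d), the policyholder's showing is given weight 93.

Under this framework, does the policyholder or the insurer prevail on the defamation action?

insurer

Stage 1 (policyholder, a preponderance, weight exceeds 54): (a) 56 > 54 — meets; (b) 47 ≤ 54 — fails.
  Not every element is met, so the policyholder fails to carry Stage 1.
The insurer prevails.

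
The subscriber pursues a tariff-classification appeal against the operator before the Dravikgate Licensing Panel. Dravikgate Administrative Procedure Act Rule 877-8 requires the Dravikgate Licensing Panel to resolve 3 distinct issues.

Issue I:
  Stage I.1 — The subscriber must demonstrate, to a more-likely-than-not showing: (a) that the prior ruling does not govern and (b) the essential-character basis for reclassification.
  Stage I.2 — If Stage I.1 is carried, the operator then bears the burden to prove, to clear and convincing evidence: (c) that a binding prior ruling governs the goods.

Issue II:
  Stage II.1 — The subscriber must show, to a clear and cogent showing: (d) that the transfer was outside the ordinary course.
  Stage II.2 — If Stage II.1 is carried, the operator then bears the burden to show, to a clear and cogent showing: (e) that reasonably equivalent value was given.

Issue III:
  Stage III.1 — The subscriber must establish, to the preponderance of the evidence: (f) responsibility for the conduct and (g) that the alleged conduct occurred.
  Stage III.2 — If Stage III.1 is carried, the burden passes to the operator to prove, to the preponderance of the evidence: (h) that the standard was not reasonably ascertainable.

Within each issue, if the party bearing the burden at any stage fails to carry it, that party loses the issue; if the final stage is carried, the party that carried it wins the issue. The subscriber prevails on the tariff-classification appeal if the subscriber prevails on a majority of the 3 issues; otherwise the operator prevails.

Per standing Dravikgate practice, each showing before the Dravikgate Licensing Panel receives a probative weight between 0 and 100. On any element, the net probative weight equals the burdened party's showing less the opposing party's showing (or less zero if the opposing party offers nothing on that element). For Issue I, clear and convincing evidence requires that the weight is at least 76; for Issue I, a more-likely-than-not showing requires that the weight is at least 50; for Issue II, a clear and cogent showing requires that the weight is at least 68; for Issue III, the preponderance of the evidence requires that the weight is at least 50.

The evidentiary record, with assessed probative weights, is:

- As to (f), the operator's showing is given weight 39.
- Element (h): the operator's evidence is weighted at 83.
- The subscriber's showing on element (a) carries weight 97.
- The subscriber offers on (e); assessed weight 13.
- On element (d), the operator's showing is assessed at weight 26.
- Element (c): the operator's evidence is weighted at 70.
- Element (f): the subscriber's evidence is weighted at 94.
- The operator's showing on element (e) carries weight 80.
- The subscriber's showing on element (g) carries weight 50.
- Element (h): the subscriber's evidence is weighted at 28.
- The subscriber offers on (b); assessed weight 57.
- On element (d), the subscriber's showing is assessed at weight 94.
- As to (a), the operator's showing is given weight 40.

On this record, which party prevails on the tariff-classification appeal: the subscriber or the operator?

— Issue I —
Stage I.1 — burden on subscriber; standard: a more-likely-than-not showing (weight is at least 50).
    (a): 97 − 40 = 57 ≥ 50 [met]
    (b): 57 ≥ 50 [met]
  Stage I.1 is satisfied; the onus moves to the operator.
Stage I.2 — burden on operator; standard: clear and convincing evidence (weight is at least 76).
    (c): 70 < 76 [not met]
  Stage I.2 not carried; the operator fails its burden.
The analysis ends at Stage I.2; the subscriber prevails on this issue.
— Issue II —
Stage II.1 (subscriber, a clear and cogent showing, weight is at least 68): (d) net 94−26=68 ≥ 68 — meets.
  Stage II.1 is satisfied; the onus moves to the operator.
Stage II.2 (operator, a clear and cogent showing, weight is at least 68): (e) net 80−13=67 < 68 — fails.
  Not every element is met, so the operator fails to carry Stage II.2.
The analysis ends at Stage II.2; the subscriber prevails on this issue.
— Issue III —
Stage III.1 — burden on subscriber; standard: the preponderance of the evidence (weight is at least 50).
    (f): 94 − 39 = 55 ≥ 50 [met]
    (g): 50 ≥ 50 [met]
  The subscriber carries Stage III.1; the operator now bears the burden.
Stage III.2 — burden on operator; standard: the preponderance of the evidence (weight is at least 50).
    (h): 83 − 28 = 55 ≥ 50 [met]
  Stage III.2 carried; the final stage is satisfied.
With every stage satisfied, the operator prevails on this issue.
Per-issue: Issue I → subscriber; Issue II → subscriber; Issue III → operator. The subscriber must prevail on a majority of issues; overall, the subscriber prevails.

subscriber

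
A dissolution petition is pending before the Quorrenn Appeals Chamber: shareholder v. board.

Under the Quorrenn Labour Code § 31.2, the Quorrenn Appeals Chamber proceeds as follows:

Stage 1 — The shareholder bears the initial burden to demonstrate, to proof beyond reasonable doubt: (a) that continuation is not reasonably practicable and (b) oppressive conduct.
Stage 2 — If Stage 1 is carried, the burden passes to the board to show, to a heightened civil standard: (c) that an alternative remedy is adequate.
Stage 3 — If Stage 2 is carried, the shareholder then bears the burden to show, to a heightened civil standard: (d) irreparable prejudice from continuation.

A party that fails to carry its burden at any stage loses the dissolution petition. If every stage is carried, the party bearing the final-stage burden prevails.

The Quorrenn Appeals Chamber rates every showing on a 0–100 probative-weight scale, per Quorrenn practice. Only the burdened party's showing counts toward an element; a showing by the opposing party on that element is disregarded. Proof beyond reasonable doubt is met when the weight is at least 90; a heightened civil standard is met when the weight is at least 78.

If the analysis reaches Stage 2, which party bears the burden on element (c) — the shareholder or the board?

Stage 2's rule assigns the burden to the board (to a heightened civil standard).

board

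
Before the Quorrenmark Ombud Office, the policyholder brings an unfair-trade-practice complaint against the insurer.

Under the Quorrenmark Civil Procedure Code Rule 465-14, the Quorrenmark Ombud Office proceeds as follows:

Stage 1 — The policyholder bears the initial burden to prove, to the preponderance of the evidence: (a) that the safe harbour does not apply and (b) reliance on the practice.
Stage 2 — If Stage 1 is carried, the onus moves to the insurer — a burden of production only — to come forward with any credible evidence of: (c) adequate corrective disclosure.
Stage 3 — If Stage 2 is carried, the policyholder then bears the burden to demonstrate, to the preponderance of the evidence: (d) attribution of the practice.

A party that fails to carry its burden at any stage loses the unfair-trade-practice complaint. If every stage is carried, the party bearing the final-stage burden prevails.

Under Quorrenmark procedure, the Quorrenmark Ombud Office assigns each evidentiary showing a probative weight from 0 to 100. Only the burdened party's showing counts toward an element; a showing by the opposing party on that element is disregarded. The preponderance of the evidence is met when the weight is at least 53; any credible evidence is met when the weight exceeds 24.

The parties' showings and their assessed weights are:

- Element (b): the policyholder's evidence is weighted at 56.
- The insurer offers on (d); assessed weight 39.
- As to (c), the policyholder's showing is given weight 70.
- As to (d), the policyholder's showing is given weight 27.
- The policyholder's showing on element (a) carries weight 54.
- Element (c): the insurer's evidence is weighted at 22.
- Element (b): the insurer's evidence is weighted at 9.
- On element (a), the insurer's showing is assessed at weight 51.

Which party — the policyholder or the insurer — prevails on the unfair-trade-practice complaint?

policyholder

Stage 1 — burden on policyholder; standard: the preponderance of the evidence (weight is at least 53).
    (a): 54 (insurer's 51 disregarded) ≥ 53 [met]
    (b): 56 (insurer's 9 disregarded) ≥ 53 [met]
  Stage 1 is satisfied; the onus moves to the insurer.
Stage 2 — burden on insurer; standard: any credible evidence (weight exceeds 24).
    (c): 22 (policyholder's 70 disregarded) ≤ 24 [not met]
  The insurer does not carry Stage 2.
The analysis ends at Stage 2; the policyholder prevails.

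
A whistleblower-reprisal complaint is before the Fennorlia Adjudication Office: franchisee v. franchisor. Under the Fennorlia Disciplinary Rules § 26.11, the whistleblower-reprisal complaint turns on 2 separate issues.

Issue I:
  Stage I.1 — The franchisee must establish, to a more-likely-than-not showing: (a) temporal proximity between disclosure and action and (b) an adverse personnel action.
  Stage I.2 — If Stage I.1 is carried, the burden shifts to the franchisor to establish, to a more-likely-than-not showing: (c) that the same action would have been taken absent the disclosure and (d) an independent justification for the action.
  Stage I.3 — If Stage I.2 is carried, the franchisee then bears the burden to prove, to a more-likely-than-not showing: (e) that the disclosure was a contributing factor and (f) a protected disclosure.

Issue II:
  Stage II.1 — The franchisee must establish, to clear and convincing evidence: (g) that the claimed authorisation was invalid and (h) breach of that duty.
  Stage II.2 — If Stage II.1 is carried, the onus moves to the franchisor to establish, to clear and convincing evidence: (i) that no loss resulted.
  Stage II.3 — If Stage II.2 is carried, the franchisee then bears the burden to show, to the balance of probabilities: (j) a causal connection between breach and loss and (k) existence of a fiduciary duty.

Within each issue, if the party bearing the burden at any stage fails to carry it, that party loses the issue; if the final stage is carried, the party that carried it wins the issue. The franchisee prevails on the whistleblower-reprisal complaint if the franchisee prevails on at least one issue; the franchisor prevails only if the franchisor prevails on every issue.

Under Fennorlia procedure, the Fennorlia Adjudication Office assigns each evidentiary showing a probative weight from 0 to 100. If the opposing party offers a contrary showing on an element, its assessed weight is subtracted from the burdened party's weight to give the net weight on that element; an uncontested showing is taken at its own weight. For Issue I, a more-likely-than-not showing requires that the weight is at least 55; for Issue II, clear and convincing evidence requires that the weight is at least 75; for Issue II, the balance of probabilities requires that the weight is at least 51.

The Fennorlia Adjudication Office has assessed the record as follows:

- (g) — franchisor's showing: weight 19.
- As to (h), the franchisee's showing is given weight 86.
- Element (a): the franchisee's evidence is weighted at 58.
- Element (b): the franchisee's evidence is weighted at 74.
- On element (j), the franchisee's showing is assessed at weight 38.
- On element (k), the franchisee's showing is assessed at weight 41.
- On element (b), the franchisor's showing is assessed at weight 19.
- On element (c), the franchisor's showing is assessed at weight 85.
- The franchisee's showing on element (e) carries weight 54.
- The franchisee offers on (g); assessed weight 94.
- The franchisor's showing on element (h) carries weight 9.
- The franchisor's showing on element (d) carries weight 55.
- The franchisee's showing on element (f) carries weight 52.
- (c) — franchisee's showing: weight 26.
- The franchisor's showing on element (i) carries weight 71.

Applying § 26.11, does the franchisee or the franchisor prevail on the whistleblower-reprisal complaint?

franchisee

— Issue I —
Stage I.1 — burden on franchisee; standard: a more-likely-than-not showing (weight is at least 55).
    (a): 58 ≥ 55 [met]
    (b): 74 − 19 = 55 ≥ 55 [met]
  All elements met. The burden passes to the franchisor.
Stage I.2 — burden on franchisor; standard: a more-likely-than-not showing (weight is at least 55).
    (c): 85 − 26 = 59 ≥ 55 [met]
    (d): 55 ≥ 55 [met]
  Stage I.2 is satisfied; the onus moves to the franchisee.
Stage I.3 — burden on franchisee; standard: a more-likely-than-not showing (weight is at least 55).
    (e): 54 < 55 [not met]
    (f): 52 < 55 [not met]
  Not every element is met, so the franchisee fails to carry Stage I.3.
The franchisor prevails on this issue.
— Issue II —
Stage II.1 — burden on franchisee; standard: clear and convincing evidence (weight is at least 75).
    (g): 94 − 19 = 75 ≥ 75 [met]
    (h): 86 − 9 = 77 ≥ 75 [met]
  The franchisee carries Stage II.1; the franchisor now bears the burden.
Stage II.2 — burden on franchisor; standard: clear and convincing evidence (weight is at least 75).
    (i): 71 < 75 [not met]
  Not every element is met, so the franchisor fails to carry Stage II.2.
The franchisee prevails on this issue.
Per-issue: Issue I → franchisor; Issue II → franchisee. The franchisee must prevail on at least one issue; overall, the franchisee prevails.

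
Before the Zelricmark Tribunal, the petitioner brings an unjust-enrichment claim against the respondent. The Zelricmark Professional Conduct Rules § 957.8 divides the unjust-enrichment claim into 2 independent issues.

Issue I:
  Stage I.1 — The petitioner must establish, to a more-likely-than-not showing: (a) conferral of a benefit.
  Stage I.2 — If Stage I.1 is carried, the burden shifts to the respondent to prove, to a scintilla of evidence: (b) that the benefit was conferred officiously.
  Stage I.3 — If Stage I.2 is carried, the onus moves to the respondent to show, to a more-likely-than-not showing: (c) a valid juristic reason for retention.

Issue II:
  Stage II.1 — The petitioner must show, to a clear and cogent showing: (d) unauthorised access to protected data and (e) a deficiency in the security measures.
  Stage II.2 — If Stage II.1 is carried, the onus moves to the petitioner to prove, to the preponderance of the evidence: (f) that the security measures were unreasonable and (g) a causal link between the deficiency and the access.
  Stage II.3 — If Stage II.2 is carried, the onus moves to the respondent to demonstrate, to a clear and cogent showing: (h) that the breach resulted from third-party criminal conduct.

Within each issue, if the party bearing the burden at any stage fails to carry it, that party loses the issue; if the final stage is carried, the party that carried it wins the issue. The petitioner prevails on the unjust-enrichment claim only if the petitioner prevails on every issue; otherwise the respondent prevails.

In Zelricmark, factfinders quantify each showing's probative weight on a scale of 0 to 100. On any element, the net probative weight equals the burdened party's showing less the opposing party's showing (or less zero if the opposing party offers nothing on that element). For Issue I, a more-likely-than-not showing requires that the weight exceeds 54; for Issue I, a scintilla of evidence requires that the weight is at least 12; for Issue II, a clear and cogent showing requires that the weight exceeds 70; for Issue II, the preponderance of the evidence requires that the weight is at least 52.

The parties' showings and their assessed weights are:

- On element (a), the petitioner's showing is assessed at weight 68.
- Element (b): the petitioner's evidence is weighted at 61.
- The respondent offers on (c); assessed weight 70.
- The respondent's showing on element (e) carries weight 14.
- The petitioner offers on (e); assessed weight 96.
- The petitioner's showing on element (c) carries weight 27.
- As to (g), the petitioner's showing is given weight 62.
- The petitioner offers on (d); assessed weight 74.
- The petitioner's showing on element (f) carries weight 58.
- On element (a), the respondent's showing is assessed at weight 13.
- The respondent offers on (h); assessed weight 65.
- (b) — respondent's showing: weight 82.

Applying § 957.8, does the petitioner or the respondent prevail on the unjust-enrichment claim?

— Issue I —
Stage I.1 — burden on petitioner; standard: a more-likely-than-not showing (weight exceeds 54).
    (a): 68 − 13 = 55 > 54 [met]
  Stage I.1 is satisfied; the onus moves to the respondent.
Stage I.2 — burden on respondent; standard: a scintilla of evidence (weight is at least 12).
    (b): 82 − 61 = 21 ≥ 12 [met]
  Stage I.2 is satisfied; the respondent continues to bear the burden.
Stage I.3 — burden on respondent; standard: a more-likely-than-not showing (weight exceeds 54).
    (c): 70 − 27 = 43 ≤ 54 [not met]
  Not every element is met, so the respondent fails to carry Stage I.3.
The petitioner prevails on this issue.
— Issue II —
Stage II.1 — burden on petitioner; standard: a clear and cogent showing (weight exceeds 70).
    (d): 74 > 70 [met]
    (e): 96 − 14 = 82 > 70 [met]
  All elements met. The petitioner retains the burden for Stage II.2.
Stage II.2 — burden on petitioner; standard: the preponderance of the evidence (weight is at least 52).
    (f): 58 ≥ 52 [met]
    (g): 62 ≥ 52 [met]
  The petitioner carries Stage II.2; the respondent now bears the burden.
Stage II.3 — burden on respondent; standard: a clear and cogent showing (weight exceeds 70).
    (h): 65 ≤ 70 [not met]
  Not every element is met, so the respondent fails to carry Stage II.3.
The analysis ends at Stage II.3; the petitioner prevails on this issue.
Per-issue: Issue I → petitioner; Issue II → petitioner. The petitioner must prevail on every issue; overall, the petitioner prevails.

petitioner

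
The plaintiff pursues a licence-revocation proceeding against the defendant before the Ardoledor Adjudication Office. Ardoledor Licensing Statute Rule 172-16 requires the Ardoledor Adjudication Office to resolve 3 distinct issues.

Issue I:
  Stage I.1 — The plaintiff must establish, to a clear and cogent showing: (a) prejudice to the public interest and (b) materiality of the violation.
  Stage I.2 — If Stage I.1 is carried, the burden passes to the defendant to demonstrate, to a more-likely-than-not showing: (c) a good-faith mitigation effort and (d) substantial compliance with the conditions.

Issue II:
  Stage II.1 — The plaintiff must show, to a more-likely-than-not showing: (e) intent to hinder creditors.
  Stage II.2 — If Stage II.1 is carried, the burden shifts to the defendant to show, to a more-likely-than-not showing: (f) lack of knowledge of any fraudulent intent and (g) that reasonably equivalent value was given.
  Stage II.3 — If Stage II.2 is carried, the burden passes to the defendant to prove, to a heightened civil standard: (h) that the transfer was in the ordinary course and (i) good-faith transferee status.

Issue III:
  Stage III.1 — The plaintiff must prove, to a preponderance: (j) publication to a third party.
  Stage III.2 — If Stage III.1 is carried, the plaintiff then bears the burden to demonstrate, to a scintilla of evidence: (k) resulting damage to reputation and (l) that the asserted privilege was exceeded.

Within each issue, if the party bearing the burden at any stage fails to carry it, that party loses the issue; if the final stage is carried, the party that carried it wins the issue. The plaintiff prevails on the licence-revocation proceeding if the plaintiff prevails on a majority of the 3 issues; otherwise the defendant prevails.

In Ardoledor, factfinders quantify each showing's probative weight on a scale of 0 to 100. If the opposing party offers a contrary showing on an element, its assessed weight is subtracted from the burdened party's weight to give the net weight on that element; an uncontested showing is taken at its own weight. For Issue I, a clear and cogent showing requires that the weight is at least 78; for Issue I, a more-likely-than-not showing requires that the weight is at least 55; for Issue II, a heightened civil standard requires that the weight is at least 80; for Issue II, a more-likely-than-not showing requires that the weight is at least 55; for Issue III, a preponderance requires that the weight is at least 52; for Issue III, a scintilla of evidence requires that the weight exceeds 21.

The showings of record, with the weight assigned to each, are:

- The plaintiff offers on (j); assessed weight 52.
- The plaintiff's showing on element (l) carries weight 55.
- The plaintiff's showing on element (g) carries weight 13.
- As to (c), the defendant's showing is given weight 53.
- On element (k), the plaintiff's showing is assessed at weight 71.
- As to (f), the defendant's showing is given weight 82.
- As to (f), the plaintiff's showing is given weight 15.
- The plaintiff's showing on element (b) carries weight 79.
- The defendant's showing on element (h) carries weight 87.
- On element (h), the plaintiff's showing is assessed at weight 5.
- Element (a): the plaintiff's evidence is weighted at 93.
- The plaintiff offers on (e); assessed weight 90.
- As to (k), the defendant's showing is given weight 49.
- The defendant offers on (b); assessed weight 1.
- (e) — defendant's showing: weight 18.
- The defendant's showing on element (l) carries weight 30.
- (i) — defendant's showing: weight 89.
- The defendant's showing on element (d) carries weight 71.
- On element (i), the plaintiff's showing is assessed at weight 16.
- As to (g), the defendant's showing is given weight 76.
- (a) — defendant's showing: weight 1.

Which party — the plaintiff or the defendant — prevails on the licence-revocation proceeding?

— Issue I —
Stage I.1 — burden on plaintiff; standard: a clear and cogent showing (weight is at least 78).
    (a): 93 − 1 = 92 ≥ 78 [met]
    (b): 79 − 1 = 78 ≥ 78 [met]
  Stage I.1 is satisfied; the onus moves to the defendant.
Stage I.2 — burden on defendant; standard: a more-likely-than-not showing (weight is at least 55).
    (c): 53 < 55 [not met]
    (d): 71 ≥ 55 [met]
  Not every element is met, so the defendant fails to carry Stage I.2.
So the plaintiff prevails on this issue.
— Issue II —
Stage II.1 (plaintiff, a more-likely-than-not showing, weight is at least 55): (e) net 90−18=72 ≥ 55 — meets.
  Stage II.1 carried; the burden shifts to the defendant.
Stage II.2 (defendant, a more-likely-than-not showing, weight is at least 55): (f) net 82−15=67 ≥ 55 — meets; (g) net 76−13=63 ≥ 55 — meets.
  Stage II.2 is satisfied; the defendant continues to bear the burden.
Stage II.3 (defendant, a heightened civil standard, weight is at least 80): (h) net 87−5=82 ≥ 80 — meets; (i) net 89−16=73 < 80 — fails.
  Not every element is met, so the defendant fails to carry Stage II.3.
The analysis ends at Stage II.3; the plaintiff prevails on this issue.
— Issue III —
Stage III.1 — burden on plaintiff; standard: a preponderance (weight is at least 52).
    (j): 52 ≥ 52 [met]
  All elements met. The plaintiff retains the burden for Stage III.2.
Stage III.2 — burden on plaintiff; standard: a scintilla of evidence (weight exceeds 21).
    (k): 71 − 49 = 22 > 21 [met]
    (l): 55 − 30 = 25 > 21 [met]
  The plaintiff carries the last stage.
With every stage satisfied, the plaintiff prevails on this issue.
Per-issue: Issue I → plaintiff; Issue II → plaintiff; Issue III → plaintiff. The plaintiff must prevail on a majority of issues; overall, the plaintiff prevails.

plaintiff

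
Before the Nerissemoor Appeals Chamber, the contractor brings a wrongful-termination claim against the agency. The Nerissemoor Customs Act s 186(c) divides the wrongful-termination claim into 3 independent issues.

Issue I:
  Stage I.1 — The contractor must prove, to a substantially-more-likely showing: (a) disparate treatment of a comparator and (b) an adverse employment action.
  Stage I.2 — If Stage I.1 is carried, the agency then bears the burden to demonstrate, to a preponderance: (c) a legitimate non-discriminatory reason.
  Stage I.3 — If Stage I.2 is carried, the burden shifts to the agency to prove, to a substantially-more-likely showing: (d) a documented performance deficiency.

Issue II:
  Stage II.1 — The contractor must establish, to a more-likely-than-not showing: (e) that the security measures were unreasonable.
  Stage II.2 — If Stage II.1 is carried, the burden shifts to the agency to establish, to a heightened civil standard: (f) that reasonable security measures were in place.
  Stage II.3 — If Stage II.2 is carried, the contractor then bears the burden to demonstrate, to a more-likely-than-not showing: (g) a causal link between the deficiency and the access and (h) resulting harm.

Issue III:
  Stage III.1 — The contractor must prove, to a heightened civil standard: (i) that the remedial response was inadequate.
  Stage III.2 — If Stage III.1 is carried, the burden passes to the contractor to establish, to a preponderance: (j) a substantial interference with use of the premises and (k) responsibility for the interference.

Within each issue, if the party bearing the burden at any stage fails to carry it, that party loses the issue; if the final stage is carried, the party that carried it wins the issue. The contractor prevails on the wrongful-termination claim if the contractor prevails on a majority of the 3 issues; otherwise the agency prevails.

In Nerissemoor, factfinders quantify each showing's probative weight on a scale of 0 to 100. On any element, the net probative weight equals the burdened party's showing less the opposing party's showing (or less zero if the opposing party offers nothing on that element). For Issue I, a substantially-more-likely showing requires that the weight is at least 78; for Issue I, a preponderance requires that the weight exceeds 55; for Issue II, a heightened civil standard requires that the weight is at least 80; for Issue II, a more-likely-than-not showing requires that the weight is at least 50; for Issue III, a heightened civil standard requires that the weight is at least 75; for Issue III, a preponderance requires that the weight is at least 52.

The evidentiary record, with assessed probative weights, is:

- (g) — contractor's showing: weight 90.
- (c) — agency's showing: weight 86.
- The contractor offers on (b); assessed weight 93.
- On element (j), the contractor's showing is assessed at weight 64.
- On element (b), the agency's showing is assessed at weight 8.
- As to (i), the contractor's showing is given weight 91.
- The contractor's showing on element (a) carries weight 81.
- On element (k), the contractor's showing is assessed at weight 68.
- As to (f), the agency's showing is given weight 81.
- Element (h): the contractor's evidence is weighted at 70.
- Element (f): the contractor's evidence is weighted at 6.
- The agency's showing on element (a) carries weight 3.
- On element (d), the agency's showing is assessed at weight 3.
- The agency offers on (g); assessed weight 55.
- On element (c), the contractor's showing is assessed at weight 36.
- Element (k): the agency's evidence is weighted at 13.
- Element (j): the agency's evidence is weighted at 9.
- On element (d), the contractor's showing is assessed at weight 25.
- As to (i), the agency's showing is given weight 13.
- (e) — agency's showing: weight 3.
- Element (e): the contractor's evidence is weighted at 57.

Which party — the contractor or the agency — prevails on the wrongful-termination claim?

— Issue I —
Stage I.1 (contractor, a substantially-more-likely showing, weight is at least 78): (a) net 81−3=78 ≥ 78 — meets; (b) net 93−8=85 ≥ 78 — meets.
  Stage I.1 carried; the burden shifts to the agency.
Stage I.2 (agency, a preponderance, weight exceeds 55): (c) net 86−36=50 ≤ 55 — fails.
  The agency does not carry Stage I.2.
The contractor prevails on this issue.
— Issue II —
Stage II.1 (contractor, a more-likely-than-not showing, weight is at least 50): (e) net 57−3=54 ≥ 50 — meets.
  The contractor carries Stage II.1; the agency now bears the burden.
Stage II.2 (agency, a heightened civil standard, weight is at least 80): (f) net 81−6=75 < 80 — fails.
  Not every element is met, so the agency fails to carry Stage II.2.
The contractor prevails on this issue.
— Issue III —
Stage III.1 — burden on contractor; standard: a heightened civil standard (weight is at least 75).
    (i): 91 − 13 = 78 ≥ 75 [met]
  Stage III.1 is satisfied; the contractor continues to bear the burden.
Stage III.2 — burden on contractor; standard: a preponderance (weight is at least 52).
    (j): 64 − 9 = 55 ≥ 52 [met]
    (k): 68 − 13 = 55 ≥ 52 [met]
  The contractor carries the last stage.
All stages carried — the contractor prevails on this issue.
Per-issue: Issue I → contractor; Issue II → contractor; Issue III → contractor. The contractor must prevail on a majority of issues; overall, the contractor prevails.

contractor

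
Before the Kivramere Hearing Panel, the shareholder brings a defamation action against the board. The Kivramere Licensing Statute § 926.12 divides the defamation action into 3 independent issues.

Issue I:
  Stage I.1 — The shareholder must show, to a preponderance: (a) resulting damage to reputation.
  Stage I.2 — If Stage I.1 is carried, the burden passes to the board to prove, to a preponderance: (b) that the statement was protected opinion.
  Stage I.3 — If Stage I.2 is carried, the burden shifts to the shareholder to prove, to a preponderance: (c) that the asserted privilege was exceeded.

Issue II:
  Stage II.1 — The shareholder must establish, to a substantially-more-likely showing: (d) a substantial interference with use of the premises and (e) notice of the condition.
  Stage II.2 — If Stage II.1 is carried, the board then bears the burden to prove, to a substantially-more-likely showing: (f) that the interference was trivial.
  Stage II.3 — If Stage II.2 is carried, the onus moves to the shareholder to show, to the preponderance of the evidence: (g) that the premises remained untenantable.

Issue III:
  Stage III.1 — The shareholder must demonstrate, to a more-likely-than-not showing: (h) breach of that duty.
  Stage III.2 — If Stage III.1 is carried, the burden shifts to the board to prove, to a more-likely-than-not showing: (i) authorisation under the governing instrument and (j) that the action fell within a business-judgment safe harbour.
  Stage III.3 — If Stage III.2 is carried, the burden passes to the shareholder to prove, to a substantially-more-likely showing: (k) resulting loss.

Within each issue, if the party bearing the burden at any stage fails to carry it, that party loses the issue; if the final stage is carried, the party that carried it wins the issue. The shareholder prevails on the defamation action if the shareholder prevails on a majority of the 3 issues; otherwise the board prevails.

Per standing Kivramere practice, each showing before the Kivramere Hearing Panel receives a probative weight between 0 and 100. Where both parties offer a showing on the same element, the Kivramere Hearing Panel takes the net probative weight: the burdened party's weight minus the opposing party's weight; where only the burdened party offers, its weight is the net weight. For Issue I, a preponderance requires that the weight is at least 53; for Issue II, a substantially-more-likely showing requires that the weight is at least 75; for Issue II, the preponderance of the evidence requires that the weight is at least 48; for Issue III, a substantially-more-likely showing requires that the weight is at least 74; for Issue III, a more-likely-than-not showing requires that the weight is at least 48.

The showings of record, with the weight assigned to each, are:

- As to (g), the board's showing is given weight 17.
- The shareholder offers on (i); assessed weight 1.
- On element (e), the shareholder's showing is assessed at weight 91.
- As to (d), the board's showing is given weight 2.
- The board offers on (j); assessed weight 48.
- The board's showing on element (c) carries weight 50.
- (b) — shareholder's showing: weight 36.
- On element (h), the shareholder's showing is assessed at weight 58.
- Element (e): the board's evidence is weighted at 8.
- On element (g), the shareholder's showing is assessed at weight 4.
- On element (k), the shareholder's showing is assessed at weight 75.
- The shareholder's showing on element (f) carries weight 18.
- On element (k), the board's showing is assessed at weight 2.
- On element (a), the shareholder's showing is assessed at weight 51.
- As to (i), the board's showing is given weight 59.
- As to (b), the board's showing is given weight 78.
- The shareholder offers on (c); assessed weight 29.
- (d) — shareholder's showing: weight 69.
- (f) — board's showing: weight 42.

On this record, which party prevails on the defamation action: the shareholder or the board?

— Issue I —
Stage I.1 (shareholder, a preponderance, weight is at least 53): (a) 51 < 53 — fails.
  The shareholder does not carry Stage I.1.
The analysis ends at Stage I.1; the board prevails on this issue.
— Issue II —
Stage II.1 (shareholder, a substantially-more-likely showing, weight is at least 75): (d) net 69−2=67 < 75 — fails; (e) net 91−8=83 ≥ 75 — meets.
  Stage II.1 not carried; the shareholder fails its burden.
The analysis ends at Stage II.1; the board prevails on this issue.
— Issue III —
Stage III.1 — burden on shareholder; standard: a more-likely-than-not showing (weight is at least 48).
    (h): 58 ≥ 48 [met]
  Stage III.1 carried; the burden shifts to the board.
Stage III.2 — burden on board; standard: a more-likely-than-not showing (weight is at least 48).
    (i): 59 − 1 = 58 ≥ 48 [met]
    (j): 48 ≥ 48 [met]
  Stage III.2 carried; the burden shifts to the shareholder.
Stage III.3 — burden on shareholder; standard: a substantially-more-likely showing (weight is at least 74).
    (k): 75 − 2 = 73 < 74 [not met]
  Not every element is met, so the shareholder fails to carry Stage III.3.
So the board prevails on this issue.
Per-issue: Issue I → board; Issue II → board; Issue III → board. The shareholder must prevail on a majority of issues; overall, the board prevails.

board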